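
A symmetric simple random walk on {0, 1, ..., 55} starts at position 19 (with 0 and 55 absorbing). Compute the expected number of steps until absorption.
E[τ | X_0 = 19] = 684

Let v_k = E[τ | X_0 = k]. Boundary: v_0 = v_55 = 0. Recurrence: v_k = 1 + (v_{k-1} + v_{k+1})/2 for 1 ≤ k ≤ 54. The particular solution to v_k − (v_{k-1} + v_{k+1})/2 = 1 is v_k = −k^2. Adding homogeneous solution A + B k and matching boundaries gives v_k = k (55 − k). Substituting k = 19: v_19 = 19 · 36 = 684.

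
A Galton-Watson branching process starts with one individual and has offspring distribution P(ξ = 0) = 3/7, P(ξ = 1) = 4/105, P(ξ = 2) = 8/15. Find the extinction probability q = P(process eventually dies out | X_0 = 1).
q = 45/56

The pgf is f(s) = 3/7 + 4/105·s + 8/15·s². The extinction probability q is the smallest fixed point of f in [0, 1]. Setting s = f(s):
  8/15·s² + (4/105 − 1)·s + 3/7 = 0
  8/15·s² − (3/7 + 8/15)·s + 3/7 = 0
which factors as (s − 1)·(8/15·s − 3/7) = 0, giving roots s = 1 and s = (3/7)/(8/15) = 45/56.
Mean offspring μ = 4/105 + 2·8/15 = 116/105 > 1 (supercritical), so q < 1. The extinction probability is the smaller root: q = (3/7)/(8/15) = 45/56.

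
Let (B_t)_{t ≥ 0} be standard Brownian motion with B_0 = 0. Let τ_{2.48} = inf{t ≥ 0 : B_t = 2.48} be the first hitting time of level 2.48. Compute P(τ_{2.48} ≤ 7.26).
P(τ_{2.48} ≤ 7.26) = 2(1 − Φ(2.48/√7.26)) = 2(1 − Φ(0.9204)) ≈ 0.3574

By the reflection principle for standard BM, P(τ_b ≤ t) = 2 · P(B_t ≥ b). Since B_t ~ N(0, t), P(B_t ≥ 2.48) = 1 − Φ(2.48/√t) = 1 − Φ(2.48/√7.26) = 1 − Φ(0.9204) ≈ 0.17868. Doubling: P(τ_{2.48} ≤ 7.26) ≈ 2 · 0.17868 = 0.35736 ≈ 0.3574.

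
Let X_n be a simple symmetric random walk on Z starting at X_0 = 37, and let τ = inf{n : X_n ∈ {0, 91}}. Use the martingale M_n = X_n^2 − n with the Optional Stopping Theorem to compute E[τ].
E[τ] = 1998

M_n = X_n^2 − n is a martingale (since E[X_{n+1}^2 | F_n] = X_n^2 + 1). By OST (τ has finite mean in a bounded region), E[M_τ] = E[M_0] = X_0^2 − 0 = 37^2 = 1369. Also E[M_τ] = E[X_τ^2] − E[τ]. The walk exits at 0 or 91, with P(hit 91 first) = 37/91, so E[X_τ^2] = 91^2 · 37/91 + 0 = 3367. Thus E[τ] = E[X_τ^2] − E[M_τ] = 3367 − 1369 = 1998 = 37(91 − 37) = 1998.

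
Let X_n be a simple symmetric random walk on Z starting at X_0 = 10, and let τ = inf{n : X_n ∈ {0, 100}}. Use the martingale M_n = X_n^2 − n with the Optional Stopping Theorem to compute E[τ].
E[τ] = 900

M_n = X_n^2 − n is a martingale (since E[X_{n+1}^2 | F_n] = X_n^2 + 1). By OST (τ has finite mean in a bounded region), E[M_τ] = E[M_0] = X_0^2 − 0 = 10^2 = 100. Also E[M_τ] = E[X_τ^2] − E[τ]. The walk exits at 0 or 100, with P(hit 100 first) = 10/100, so E[X_τ^2] = 100^2 · 10/100 + 0 = 1000. Thus E[τ] = E[X_τ^2] − E[M_τ] = 1000 − 100 = 900 = 10(100 − 10) = 900.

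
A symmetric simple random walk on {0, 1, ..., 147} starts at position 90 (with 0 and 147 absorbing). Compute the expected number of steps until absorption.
E[τ | X_0 = 90] = 5130

Let v_k = E[τ | X_0 = k]. Boundary: v_0 = v_147 = 0. Recurrence: v_k = 1 + (v_{k-1} + v_{k+1})/2 for 1 ≤ k ≤ 146. The particular solution to v_k − (v_{k-1} + v_{k+1})/2 = 1 is v_k = −k^2. Adding homogeneous solution A + B k and matching boundaries gives v_k = k (147 − k). Substituting k = 90: v_90 = 90 · 57 = 5130.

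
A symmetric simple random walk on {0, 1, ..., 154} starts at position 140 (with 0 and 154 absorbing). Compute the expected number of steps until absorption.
E[τ | X_0 = 140] = 1960

Let v_k = E[τ | X_0 = k]. Boundary: v_0 = v_154 = 0. Recurrence: v_k = 1 + (v_{k-1} + v_{k+1})/2 for 1 ≤ k ≤ 153. The particular solution to v_k − (v_{k-1} + v_{k+1})/2 = 1 is v_k = −k^2. Adding homogeneous solution A + B k and matching boundaries gives v_k = k (154 − k). Substituting k = 140: v_140 = 140 · 14 = 1960.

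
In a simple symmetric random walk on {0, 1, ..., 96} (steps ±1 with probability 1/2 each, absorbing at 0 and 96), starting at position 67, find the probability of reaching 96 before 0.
P(hit 96 before 0) = 67/96

Let u_k = P(hit 96 before 0 | start at k). Then u_0 = 0, u_96 = 1, and u_k = u_{k-1}/2 + u_{k+1}/2 for 1 ≤ k ≤ 95. This harmonic recurrence is solved by u_k = k/96, giving u_67 = 67/96.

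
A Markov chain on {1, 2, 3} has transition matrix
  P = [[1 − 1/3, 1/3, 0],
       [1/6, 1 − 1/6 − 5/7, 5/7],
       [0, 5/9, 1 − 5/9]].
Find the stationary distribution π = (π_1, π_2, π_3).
π = (7/39, 14/39, 6/13)

This is a birth-death chain on three states, which satisfies detailed balance: π_1 · P_{12} = π_2 · P_{21} and π_2 · P_{23} = π_3 · P_{32}.
From π_1 · 1/3 = π_2 · 1/6: π_2/π_1 = (1/3)/(1/6) = 2.
From π_2 · 5/7 = π_3 · 5/9: π_3/π_2 = (5/7)/(5/9) = 9/7.
Take π_1 proportional to 1; then unnormalized π = (1, 2, 18/7). Normalize by dividing by the sum 39/7:
  π = (7/39, 14/39, 6/13).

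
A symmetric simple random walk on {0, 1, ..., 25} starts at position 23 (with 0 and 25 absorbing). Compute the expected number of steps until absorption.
E[τ | X_0 = 23] = 46

Let v_k = E[τ | X_0 = k]. Boundary: v_0 = v_25 = 0. Recurrence: v_k = 1 + (v_{k-1} + v_{k+1})/2 for 1 ≤ k ≤ 24. The particular solution to v_k − (v_{k-1} + v_{k+1})/2 = 1 is v_k = −k^2. Adding homogeneous solution A + B k and matching boundaries gives v_k = k (25 − k). Substituting k = 23: v_23 = 23 · 2 = 46.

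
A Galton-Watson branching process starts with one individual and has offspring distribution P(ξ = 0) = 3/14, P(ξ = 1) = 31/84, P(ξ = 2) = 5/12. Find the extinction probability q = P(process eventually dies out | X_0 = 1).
q = 18/35

The pgf is f(s) = 3/14 + 31/84·s + 5/12·s². The extinction probability q is the smallest fixed point of f in [0, 1]. Setting s = f(s):
  5/12·s² + (31/84 − 1)·s + 3/14 = 0
  5/12·s² − (3/14 + 5/12)·s + 3/14 = 0
which factors as (s − 1)·(5/12·s − 3/14) = 0, giving roots s = 1 and s = (3/14)/(5/12) = 18/35.
Mean offspring μ = 31/84 + 2·5/12 = 101/84 > 1 (supercritical), so q < 1. The extinction probability is the smaller root: q = (3/14)/(5/12) = 18/35.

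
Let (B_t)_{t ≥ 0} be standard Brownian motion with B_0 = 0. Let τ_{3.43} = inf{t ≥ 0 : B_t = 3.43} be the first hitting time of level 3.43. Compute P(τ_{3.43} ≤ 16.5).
P(τ_{3.43} ≤ 16.5) = 2(1 − Φ(3.43/√16.5)) = 2(1 − Φ(0.8444)) ≈ 0.3984

By the reflection principle for standard BM, P(τ_b ≤ t) = 2 · P(B_t ≥ b). Since B_t ~ N(0, t), P(B_t ≥ 3.43) = 1 − Φ(3.43/√t) = 1 − Φ(3.43/√16.5) = 1 − Φ(0.8444) ≈ 0.19922. Doubling: P(τ_{3.43} ≤ 16.5) ≈ 2 · 0.19922 = 0.39844 ≈ 0.3984.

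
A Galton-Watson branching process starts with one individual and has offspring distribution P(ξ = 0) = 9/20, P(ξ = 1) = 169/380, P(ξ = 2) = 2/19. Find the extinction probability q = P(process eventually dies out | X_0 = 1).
q = 1

Mean offspring μ = 0·9/20 + 1·169/380 + 2·2/19 = 249/380 ≤ 1. For μ ≤ 1 with offspring not concentrated at 1, the Galton-Watson process goes extinct almost surely, so q = 1.
(Algebraic check: The pgf is f(s) = 9/20 + 169/380·s + 2/19·s². The extinction probability q is the smallest fixed point of f in [0, 1]. Setting s = f(s):
  2/19·s² + (169/380 − 1)·s + 9/20 = 0
  2/19·s² − (9/20 + 2/19)·s + 9/20 = 0
which factors as (s − 1)·(2/19·s − 9/20) = 0, giving roots s = 1 and s = (9/20)/(2/19) = 171/40. Since 171/40 ≥ 1, the smallest root in [0, 1] is s = 1.)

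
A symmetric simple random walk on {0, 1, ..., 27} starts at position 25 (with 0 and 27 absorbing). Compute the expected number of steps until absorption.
E[τ | X_0 = 25] = 50

Let v_k = E[τ | X_0 = k]. Boundary: v_0 = v_27 = 0. Recurrence: v_k = 1 + (v_{k-1} + v_{k+1})/2 for 1 ≤ k ≤ 26. The particular solution to v_k − (v_{k-1} + v_{k+1})/2 = 1 is v_k = −k^2. Adding homogeneous solution A + B k and matching boundaries gives v_k = k (27 − k). Substituting k = 25: v_25 = 25 · 2 = 50.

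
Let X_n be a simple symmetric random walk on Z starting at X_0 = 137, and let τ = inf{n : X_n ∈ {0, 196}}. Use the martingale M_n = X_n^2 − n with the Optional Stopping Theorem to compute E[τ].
E[τ] = 8083

M_n = X_n^2 − n is a martingale (since E[X_{n+1}^2 | F_n] = X_n^2 + 1). By OST (τ has finite mean in a bounded region), E[M_τ] = E[M_0] = X_0^2 − 0 = 137^2 = 18769. Also E[M_τ] = E[X_τ^2] − E[τ]. The walk exits at 0 or 196, with P(hit 196 first) = 137/196, so E[X_τ^2] = 196^2 · 137/196 + 0 = 26852. Thus E[τ] = E[X_τ^2] − E[M_τ] = 26852 − 18769 = 8083 = 137(196 − 137) = 8083.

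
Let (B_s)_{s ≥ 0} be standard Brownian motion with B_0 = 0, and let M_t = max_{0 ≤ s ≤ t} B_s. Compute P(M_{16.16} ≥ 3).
P(M_{16.16} ≥ 3) = 2·P(B_{16.16} ≥ 3) = 2(1 − Φ(3/√16.16)) ≈ 0.4555

By the reflection principle for Brownian motion, P(M_t ≥ a) = 2 · P(B_t ≥ a) for a ≥ 0. Since B_t ~ N(0, t), P(B_t ≥ 3) = 1 − Φ(3/√t) = 1 − Φ(3/√16.16) = 1 − Φ(0.7463). So
  P(M_{16.16} ≥ 3) = 2(1 − Φ(0.7463)) ≈ 0.4555.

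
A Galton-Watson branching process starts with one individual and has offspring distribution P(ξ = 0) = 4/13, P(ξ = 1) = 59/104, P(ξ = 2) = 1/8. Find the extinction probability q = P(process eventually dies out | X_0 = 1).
q = 1

Mean offspring μ = 0·4/13 + 1·59/104 + 2·1/8 = 85/104 ≤ 1. For μ ≤ 1 with offspring not concentrated at 1, the Galton-Watson process goes extinct almost surely, so q = 1.
(Algebraic check: The pgf is f(s) = 4/13 + 59/104·s + 1/8·s². The extinction probability q is the smallest fixed point of f in [0, 1]. Setting s = f(s):
  1/8·s² + (59/104 − 1)·s + 4/13 = 0
  1/8·s² − (4/13 + 1/8)·s + 4/13 = 0
which factors as (s − 1)·(1/8·s − 4/13) = 0, giving roots s = 1 and s = (4/13)/(1/8) = 32/13. Since 32/13 ≥ 1, the smallest root in [0, 1] is s = 1.)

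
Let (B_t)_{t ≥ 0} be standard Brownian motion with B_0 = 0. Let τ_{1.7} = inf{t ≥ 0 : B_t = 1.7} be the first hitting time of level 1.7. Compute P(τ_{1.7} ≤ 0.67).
P(τ_{1.7} ≤ 0.67) = 2(1 − Φ(1.7/√0.67)) = 2(1 − Φ(2.0769)) ≈ 0.0378

By the reflection principle for standard BM, P(τ_b ≤ t) = 2 · P(B_t ≥ b). Since B_t ~ N(0, t), P(B_t ≥ 1.7) = 1 − Φ(1.7/√t) = 1 − Φ(1.7/√0.67) = 1 − Φ(2.0769) ≈ 0.01891. Doubling: P(τ_{1.7} ≤ 0.67) ≈ 2 · 0.01891 = 0.03782 ≈ 0.0378.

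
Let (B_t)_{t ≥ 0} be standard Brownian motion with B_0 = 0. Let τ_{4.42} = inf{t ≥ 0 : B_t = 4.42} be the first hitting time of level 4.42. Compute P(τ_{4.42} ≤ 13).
P(τ_{4.42} ≤ 13) = 2(1 − Φ(4.42/√13)) = 2(1 − Φ(1.2259)) ≈ 0.2202

By the reflection principle for standard BM, P(τ_b ≤ t) = 2 · P(B_t ≥ b). Since B_t ~ N(0, t), P(B_t ≥ 4.42) = 1 − Φ(4.42/√t) = 1 − Φ(4.42/√13) = 1 − Φ(1.2259) ≈ 0.11012. Doubling: P(τ_{4.42} ≤ 13) ≈ 2 · 0.11012 = 0.22024 ≈ 0.2202.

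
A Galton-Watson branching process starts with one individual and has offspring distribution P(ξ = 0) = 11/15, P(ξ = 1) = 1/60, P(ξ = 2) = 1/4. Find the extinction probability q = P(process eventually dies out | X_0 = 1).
q = 1

Mean offspring μ = 0·11/15 + 1·1/60 + 2·1/4 = 31/60 ≤ 1. For μ ≤ 1 with offspring not concentrated at 1, the Galton-Watson process goes extinct almost surely, so q = 1.
(Algebraic check: The pgf is f(s) = 11/15 + 1/60·s + 1/4·s². The extinction probability q is the smallest fixed point of f in [0, 1]. Setting s = f(s):
  1/4·s² + (1/60 − 1)·s + 11/15 = 0
  1/4·s² − (11/15 + 1/4)·s + 11/15 = 0
which factors as (s − 1)·(1/4·s − 11/15) = 0, giving roots s = 1 and s = (11/15)/(1/4) = 44/15. Since 44/15 ≥ 1, the smallest root in [0, 1] is s = 1.)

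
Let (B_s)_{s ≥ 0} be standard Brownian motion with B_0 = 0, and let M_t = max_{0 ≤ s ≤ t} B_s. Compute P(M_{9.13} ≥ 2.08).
P(M_{9.13} ≥ 2.08) = 2·P(B_{9.13} ≥ 2.08) = 2(1 − Φ(2.08/√9.13)) ≈ 0.4912

By the reflection principle for Brownian motion, P(M_t ≥ a) = 2 · P(B_t ≥ a) for a ≥ 0. Since B_t ~ N(0, t), P(B_t ≥ 2.08) = 1 − Φ(2.08/√t) = 1 − Φ(2.08/√9.13) = 1 − Φ(0.6884). So
  P(M_{9.13} ≥ 2.08) = 2(1 − Φ(0.6884)) ≈ 0.4912.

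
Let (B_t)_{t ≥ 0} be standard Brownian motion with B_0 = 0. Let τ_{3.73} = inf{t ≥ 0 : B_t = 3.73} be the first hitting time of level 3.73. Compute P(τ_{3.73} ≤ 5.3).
P(τ_{3.73} ≤ 5.3) = 2(1 − Φ(3.73/√5.3)) = 2(1 − Φ(1.6202)) ≈ 0.1052

By the reflection principle for standard BM, P(τ_b ≤ t) = 2 · P(B_t ≥ b). Since B_t ~ N(0, t), P(B_t ≥ 3.73) = 1 − Φ(3.73/√t) = 1 − Φ(3.73/√5.3) = 1 − Φ(1.6202) ≈ 0.05259. Doubling: P(τ_{3.73} ≤ 5.3) ≈ 2 · 0.05259 = 0.10518 ≈ 0.1052.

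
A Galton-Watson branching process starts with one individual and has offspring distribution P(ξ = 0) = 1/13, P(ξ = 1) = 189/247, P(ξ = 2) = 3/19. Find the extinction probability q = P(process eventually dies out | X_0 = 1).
q = 19/39

The pgf is f(s) = 1/13 + 189/247·s + 3/19·s². The extinction probability q is the smallest fixed point of f in [0, 1]. Setting s = f(s):
  3/19·s² + (189/247 − 1)·s + 1/13 = 0
  3/19·s² − (1/13 + 3/19)·s + 1/13 = 0
which factors as (s − 1)·(3/19·s − 1/13) = 0, giving roots s = 1 and s = (1/13)/(3/19) = 19/39.
Mean offspring μ = 189/247 + 2·3/19 = 267/247 > 1 (supercritical), so q < 1. The extinction probability is the smaller root: q = (1/13)/(3/19) = 19/39.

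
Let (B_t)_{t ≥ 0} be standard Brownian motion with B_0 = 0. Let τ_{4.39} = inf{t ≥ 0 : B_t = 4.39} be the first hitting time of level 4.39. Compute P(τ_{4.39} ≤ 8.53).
P(τ_{4.39} ≤ 8.53) = 2(1 − Φ(4.39/√8.53)) = 2(1 − Φ(1.5031)) ≈ 0.1328

By the reflection principle for standard BM, P(τ_b ≤ t) = 2 · P(B_t ≥ b). Since B_t ~ N(0, t), P(B_t ≥ 4.39) = 1 − Φ(4.39/√t) = 1 − Φ(4.39/√8.53) = 1 − Φ(1.5031) ≈ 0.06641. Doubling: P(τ_{4.39} ≤ 8.53) ≈ 2 · 0.06641 = 0.13282 ≈ 0.1328.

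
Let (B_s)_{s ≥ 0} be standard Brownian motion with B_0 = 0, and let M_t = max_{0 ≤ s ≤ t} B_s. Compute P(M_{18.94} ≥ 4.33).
P(M_{18.94} ≥ 4.33) = 2·P(B_{18.94} ≥ 4.33) = 2(1 − Φ(4.33/√18.94)) ≈ 0.3198

By the reflection principle for Brownian motion, P(M_t ≥ a) = 2 · P(B_t ≥ a) for a ≥ 0. Since B_t ~ N(0, t), P(B_t ≥ 4.33) = 1 − Φ(4.33/√t) = 1 − Φ(4.33/√18.94) = 1 − Φ(0.9949). So
  P(M_{18.94} ≥ 4.33) = 2(1 − Φ(0.9949)) ≈ 0.3198.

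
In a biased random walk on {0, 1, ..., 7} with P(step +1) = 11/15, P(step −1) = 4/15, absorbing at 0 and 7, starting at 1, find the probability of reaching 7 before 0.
P(hit 7 before 0) = (1 − (4/11)^1) / (1 − (4/11)^7) = 1771561/2781541

Let u_k denote P(reach 7 before 0 | start at k). Boundary: u_0 = 0, u_7 = 1. Recurrence: u_k = 11/15·u_{k+1} + 4/15·u_{k-1} for 1 ≤ k ≤ 6. Try u_k = A + B·r^k with r = q/p = (4/15)/(11/15) = 4/11. Substitution satisfies the recurrence; boundary conditions give:
  u_k = (1 − r^k) / (1 − r^N) = (1 − (4/11)^1) / (1 − (4/11)^7) = 1771561/2781541.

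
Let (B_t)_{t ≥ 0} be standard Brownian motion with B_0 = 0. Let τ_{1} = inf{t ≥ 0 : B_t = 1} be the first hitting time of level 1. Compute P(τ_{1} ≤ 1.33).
P(τ_{1} ≤ 1.33) = 2(1 − Φ(1/√1.33)) = 2(1 − Φ(0.8671)) ≈ 0.3859

By the reflection principle for standard BM, P(τ_b ≤ t) = 2 · P(B_t ≥ b). Since B_t ~ N(0, t), P(B_t ≥ 1) = 1 − Φ(1/√t) = 1 − Φ(1/√1.33) = 1 − Φ(0.8671) ≈ 0.19294. Doubling: P(τ_{1} ≤ 1.33) ≈ 2 · 0.19294 = 0.38588 ≈ 0.3859.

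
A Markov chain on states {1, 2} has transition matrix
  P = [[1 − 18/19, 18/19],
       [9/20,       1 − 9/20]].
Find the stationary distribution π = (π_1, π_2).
π_1 = 19/59, π_2 = 40/59

Solve πP = π with π_1 + π_2 = 1. From πP = π: π_1 · (1 − 18/19) + π_2 · 9/20 = π_1 ⇒ π_2 · 9/20 = π_1 · 18/19 ⇒ π_2/π_1 = (18/19)/(9/20) = 40/19. Together with π_1 + π_2 = 1:
  π_1 = (9/20)/(18/19 + 9/20) = (9/20)/(531/380) = 19/59,
  π_2 = (18/19)/(18/19 + 9/20) = (18/19)/(531/380) = 40/59.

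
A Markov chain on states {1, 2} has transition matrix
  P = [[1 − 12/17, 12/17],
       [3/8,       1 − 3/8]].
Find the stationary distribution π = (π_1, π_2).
π_1 = 17/49, π_2 = 32/49

Solve πP = π with π_1 + π_2 = 1. From πP = π: π_1 · (1 − 12/17) + π_2 · 3/8 = π_1 ⇒ π_2 · 3/8 = π_1 · 12/17 ⇒ π_2/π_1 = (12/17)/(3/8) = 32/17. Together with π_1 + π_2 = 1:
  π_1 = (3/8)/(12/17 + 3/8) = (3/8)/(147/136) = 17/49,
  π_2 = (12/17)/(12/17 + 3/8) = (12/17)/(147/136) = 32/49.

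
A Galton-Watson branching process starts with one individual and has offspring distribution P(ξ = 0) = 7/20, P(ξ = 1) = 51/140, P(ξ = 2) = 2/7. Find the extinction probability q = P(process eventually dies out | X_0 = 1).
q = 1

Mean offspring μ = 0·7/20 + 1·51/140 + 2·2/7 = 131/140 ≤ 1. For μ ≤ 1 with offspring not concentrated at 1, the Galton-Watson process goes extinct almost surely, so q = 1.
(Algebraic check: The pgf is f(s) = 7/20 + 51/140·s + 2/7·s². The extinction probability q is the smallest fixed point of f in [0, 1]. Setting s = f(s):
  2/7·s² + (51/140 − 1)·s + 7/20 = 0
  2/7·s² − (7/20 + 2/7)·s + 7/20 = 0
which factors as (s − 1)·(2/7·s − 7/20) = 0, giving roots s = 1 and s = (7/20)/(2/7) = 49/40. Since 49/40 ≥ 1, the smallest root in [0, 1] is s = 1.)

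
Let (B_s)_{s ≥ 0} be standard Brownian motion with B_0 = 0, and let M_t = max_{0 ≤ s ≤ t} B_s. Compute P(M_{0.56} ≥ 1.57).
P(M_{0.56} ≥ 1.57) = 2·P(B_{0.56} ≥ 1.57) = 2(1 − Φ(1.57/√0.56)) ≈ 0.0359

By the reflection principle for Brownian motion, P(M_t ≥ a) = 2 · P(B_t ≥ a) for a ≥ 0. Since B_t ~ N(0, t), P(B_t ≥ 1.57) = 1 − Φ(1.57/√t) = 1 − Φ(1.57/√0.56) = 1 − Φ(2.0980). So
  P(M_{0.56} ≥ 1.57) = 2(1 − Φ(2.0980)) ≈ 0.0359.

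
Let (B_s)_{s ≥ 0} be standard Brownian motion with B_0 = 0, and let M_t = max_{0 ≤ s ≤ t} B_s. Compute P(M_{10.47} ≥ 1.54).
P(M_{10.47} ≥ 1.54) = 2·P(B_{10.47} ≥ 1.54) = 2(1 − Φ(1.54/√10.47)) ≈ 0.6341

By the reflection principle for Brownian motion, P(M_t ≥ a) = 2 · P(B_t ≥ a) for a ≥ 0. Since B_t ~ N(0, t), P(B_t ≥ 1.54) = 1 − Φ(1.54/√t) = 1 − Φ(1.54/√10.47) = 1 − Φ(0.4759). So
  P(M_{10.47} ≥ 1.54) = 2(1 − Φ(0.4759)) ≈ 0.6341.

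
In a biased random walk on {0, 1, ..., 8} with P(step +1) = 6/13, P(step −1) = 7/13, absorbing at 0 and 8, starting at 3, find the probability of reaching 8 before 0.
P(hit 8 before 0) = (1 − (7/6)^3) / (1 − (7/6)^8) = 987552/4085185

Let u_k denote P(reach 8 before 0 | start at k). Boundary: u_0 = 0, u_8 = 1. Recurrence: u_k = 6/13·u_{k+1} + 7/13·u_{k-1} for 1 ≤ k ≤ 7. Try u_k = A + B·r^k with r = q/p = (7/13)/(6/13) = 7/6. Substitution satisfies the recurrence; boundary conditions give:
  u_k = (1 − r^k) / (1 − r^N) = (1 − (7/6)^3) / (1 − (7/6)^8) = 987552/4085185.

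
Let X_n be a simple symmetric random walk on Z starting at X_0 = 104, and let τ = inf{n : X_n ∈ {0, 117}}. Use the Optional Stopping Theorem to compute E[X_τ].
E[X_τ] = 104

X_n is a martingale and τ is a bounded-mean stopping time (indeed τ is finite a.s. with bounded expectation since the walk is in a bounded region). By the OST, E[X_τ] = E[X_0] = 104. Equivalently: E[X_τ] = 117 · P(hit 117 first) + 0 · P(hit 0 first) = 117 · (104/117) = 104.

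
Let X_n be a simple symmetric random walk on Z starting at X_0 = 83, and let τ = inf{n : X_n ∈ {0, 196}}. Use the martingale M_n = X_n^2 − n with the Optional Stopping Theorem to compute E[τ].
E[τ] = 9379

M_n = X_n^2 − n is a martingale (since E[X_{n+1}^2 | F_n] = X_n^2 + 1). By OST (τ has finite mean in a bounded region), E[M_τ] = E[M_0] = X_0^2 − 0 = 83^2 = 6889. Also E[M_τ] = E[X_τ^2] − E[τ]. The walk exits at 0 or 196, with P(hit 196 first) = 83/196, so E[X_τ^2] = 196^2 · 83/196 + 0 = 16268. Thus E[τ] = E[X_τ^2] − E[M_τ] = 16268 − 6889 = 9379 = 83(196 − 83) = 9379.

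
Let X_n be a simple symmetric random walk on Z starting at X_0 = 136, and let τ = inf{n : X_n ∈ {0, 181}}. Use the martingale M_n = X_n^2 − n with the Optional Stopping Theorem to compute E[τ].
E[τ] = 6120

M_n = X_n^2 − n is a martingale (since E[X_{n+1}^2 | F_n] = X_n^2 + 1). By OST (τ has finite mean in a bounded region), E[M_τ] = E[M_0] = X_0^2 − 0 = 136^2 = 18496. Also E[M_τ] = E[X_τ^2] − E[τ]. The walk exits at 0 or 181, with P(hit 181 first) = 136/181, so E[X_τ^2] = 181^2 · 136/181 + 0 = 24616. Thus E[τ] = E[X_τ^2] − E[M_τ] = 24616 − 18496 = 6120 = 136(181 − 136) = 6120.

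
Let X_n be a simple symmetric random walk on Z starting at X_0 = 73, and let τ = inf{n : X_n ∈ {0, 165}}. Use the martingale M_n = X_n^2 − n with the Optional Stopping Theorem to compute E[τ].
E[τ] = 6716

M_n = X_n^2 − n is a martingale (since E[X_{n+1}^2 | F_n] = X_n^2 + 1). By OST (τ has finite mean in a bounded region), E[M_τ] = E[M_0] = X_0^2 − 0 = 73^2 = 5329. Also E[M_τ] = E[X_τ^2] − E[τ]. The walk exits at 0 or 165, with P(hit 165 first) = 73/165, so E[X_τ^2] = 165^2 · 73/165 + 0 = 12045. Thus E[τ] = E[X_τ^2] − E[M_τ] = 12045 − 5329 = 6716 = 73(165 − 73) = 6716.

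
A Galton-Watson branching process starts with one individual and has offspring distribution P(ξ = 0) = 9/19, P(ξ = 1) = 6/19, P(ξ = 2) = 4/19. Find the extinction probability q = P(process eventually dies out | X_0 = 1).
q = 1

Mean offspring μ = 0·9/19 + 1·6/19 + 2·4/19 = 14/19 ≤ 1. For μ ≤ 1 with offspring not concentrated at 1, the Galton-Watson process goes extinct almost surely, so q = 1.
(Algebraic check: The pgf is f(s) = 9/19 + 6/19·s + 4/19·s². The extinction probability q is the smallest fixed point of f in [0, 1]. Setting s = f(s):
  4/19·s² + (6/19 − 1)·s + 9/19 = 0
  4/19·s² − (9/19 + 4/19)·s + 9/19 = 0
which factors as (s − 1)·(4/19·s − 9/19) = 0, giving roots s = 1 and s = (9/19)/(4/19) = 9/4. Since 9/4 ≥ 1, the smallest root in [0, 1] is s = 1.)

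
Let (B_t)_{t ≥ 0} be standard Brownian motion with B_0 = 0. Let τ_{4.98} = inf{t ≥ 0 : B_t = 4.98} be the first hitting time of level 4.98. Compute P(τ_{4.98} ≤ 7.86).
P(τ_{4.98} ≤ 7.86) = 2(1 − Φ(4.98/√7.86)) = 2(1 − Φ(1.7763)) ≈ 0.0757

By the reflection principle for standard BM, P(τ_b ≤ t) = 2 · P(B_t ≥ b). Since B_t ~ N(0, t), P(B_t ≥ 4.98) = 1 − Φ(4.98/√t) = 1 − Φ(4.98/√7.86) = 1 − Φ(1.7763) ≈ 0.03784. Doubling: P(τ_{4.98} ≤ 7.86) ≈ 2 · 0.03784 = 0.07568 ≈ 0.0757.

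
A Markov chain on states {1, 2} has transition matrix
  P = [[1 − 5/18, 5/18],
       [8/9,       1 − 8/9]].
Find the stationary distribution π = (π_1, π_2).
π_1 = 16/21, π_2 = 5/21

Solve πP = π with π_1 + π_2 = 1. From πP = π: π_1 · (1 − 5/18) + π_2 · 8/9 = π_1 ⇒ π_2 · 8/9 = π_1 · 5/18 ⇒ π_2/π_1 = (5/18)/(8/9) = 5/16. Together with π_1 + π_2 = 1:
  π_1 = (8/9)/(5/18 + 8/9) = (8/9)/(7/6) = 16/21,
  π_2 = (5/18)/(5/18 + 8/9) = (5/18)/(7/6) = 5/21.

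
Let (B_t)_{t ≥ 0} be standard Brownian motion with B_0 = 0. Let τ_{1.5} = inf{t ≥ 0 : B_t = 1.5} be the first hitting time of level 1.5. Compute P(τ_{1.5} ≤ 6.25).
P(τ_{1.5} ≤ 6.25) = 2(1 − Φ(1.5/√6.25)) = 2(1 − Φ(0.6000)) ≈ 0.5485

By the reflection principle for standard BM, P(τ_b ≤ t) = 2 · P(B_t ≥ b). Since B_t ~ N(0, t), P(B_t ≥ 1.5) = 1 − Φ(1.5/√t) = 1 − Φ(1.5/√6.25) = 1 − Φ(0.6000) ≈ 0.27425. Doubling: P(τ_{1.5} ≤ 6.25) ≈ 2 · 0.27425 = 0.54850 ≈ 0.5485.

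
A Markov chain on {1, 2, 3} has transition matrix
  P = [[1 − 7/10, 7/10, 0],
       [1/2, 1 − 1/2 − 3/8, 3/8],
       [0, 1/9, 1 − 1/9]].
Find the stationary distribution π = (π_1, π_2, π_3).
π = (8/57, 56/285, 63/95)

This is a birth-death chain on three states, which satisfies detailed balance: π_1 · P_{12} = π_2 · P_{21} and π_2 · P_{23} = π_3 · P_{32}.
From π_1 · 7/10 = π_2 · 1/2: π_2/π_1 = (7/10)/(1/2) = 7/5.
From π_2 · 3/8 = π_3 · 1/9: π_3/π_2 = (3/8)/(1/9) = 27/8.
Take π_1 proportional to 1; then unnormalized π = (1, 7/5, 189/40). Normalize by dividing by the sum 57/8:
  π = (8/57, 56/285, 63/95).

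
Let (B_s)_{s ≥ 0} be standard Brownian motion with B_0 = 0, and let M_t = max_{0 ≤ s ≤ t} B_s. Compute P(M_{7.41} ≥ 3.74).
P(M_{7.41} ≥ 3.74) = 2·P(B_{7.41} ≥ 3.74) = 2(1 − Φ(3.74/√7.41)) ≈ 0.1695

By the reflection principle for Brownian motion, P(M_t ≥ a) = 2 · P(B_t ≥ a) for a ≥ 0. Since B_t ~ N(0, t), P(B_t ≥ 3.74) = 1 − Φ(3.74/√t) = 1 − Φ(3.74/√7.41) = 1 − Φ(1.3739). So
  P(M_{7.41} ≥ 3.74) = 2(1 − Φ(1.3739)) ≈ 0.1695.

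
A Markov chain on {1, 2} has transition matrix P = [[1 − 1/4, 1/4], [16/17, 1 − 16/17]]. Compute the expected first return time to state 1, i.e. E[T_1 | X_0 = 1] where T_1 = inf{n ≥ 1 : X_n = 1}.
E[T_1 | X_0 = 1] = 1/π_1 = 81/64

For an irreducible recurrent Markov chain with stationary distribution π, E[T_i | X_0 = i] = 1/π_i (Kac's formula). Here π_1 = (16/17)/(1/4 + 16/17) = (16/17)/(81/68) = 64/81, so E[T_1 | X_0 = 1] = 1/π_1 = (1/4 + 16/17)/(16/17) = (81/68)/(16/17) = 81/64.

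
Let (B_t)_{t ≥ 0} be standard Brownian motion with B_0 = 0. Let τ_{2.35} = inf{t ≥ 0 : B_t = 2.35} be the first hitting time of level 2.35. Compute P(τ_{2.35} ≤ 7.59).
P(τ_{2.35} ≤ 7.59) = 2(1 − Φ(2.35/√7.59)) = 2(1 − Φ(0.8530)) ≈ 0.3937

By the reflection principle for standard BM, P(τ_b ≤ t) = 2 · P(B_t ≥ b). Since B_t ~ N(0, t), P(B_t ≥ 2.35) = 1 − Φ(2.35/√t) = 1 − Φ(2.35/√7.59) = 1 − Φ(0.8530) ≈ 0.19683. Doubling: P(τ_{2.35} ≤ 7.59) ≈ 2 · 0.19683 = 0.39366 ≈ 0.3937.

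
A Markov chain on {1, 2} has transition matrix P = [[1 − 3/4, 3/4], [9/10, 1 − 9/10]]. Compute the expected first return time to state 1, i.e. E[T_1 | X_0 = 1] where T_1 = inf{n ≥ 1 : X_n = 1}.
E[T_1 | X_0 = 1] = 1/π_1 = 11/6

For an irreducible recurrent Markov chain with stationary distribution π, E[T_i | X_0 = i] = 1/π_i (Kac's formula). Here π_1 = (9/10)/(3/4 + 9/10) = (9/10)/(33/20) = 6/11, so E[T_1 | X_0 = 1] = 1/π_1 = (3/4 + 9/10)/(9/10) = (33/20)/(9/10) = 11/6.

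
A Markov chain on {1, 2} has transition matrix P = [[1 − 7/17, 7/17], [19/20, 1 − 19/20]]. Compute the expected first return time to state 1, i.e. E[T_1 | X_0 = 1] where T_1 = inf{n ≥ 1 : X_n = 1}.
E[T_1 | X_0 = 1] = 1/π_1 = 463/323

For an irreducible recurrent Markov chain with stationary distribution π, E[T_i | X_0 = i] = 1/π_i (Kac's formula). Here π_1 = (19/20)/(7/17 + 19/20) = (19/20)/(463/340) = 323/463, so E[T_1 | X_0 = 1] = 1/π_1 = (7/17 + 19/20)/(19/20) = (463/340)/(19/20) = 463/323.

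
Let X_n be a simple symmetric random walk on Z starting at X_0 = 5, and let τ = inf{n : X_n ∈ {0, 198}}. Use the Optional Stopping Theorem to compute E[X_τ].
E[X_τ] = 5

X_n is a martingale and τ is a bounded-mean stopping time (indeed τ is finite a.s. with bounded expectation since the walk is in a bounded region). By the OST, E[X_τ] = E[X_0] = 5. Equivalently: E[X_τ] = 198 · P(hit 198 first) + 0 · P(hit 0 first) = 198 · (5/198) = 5.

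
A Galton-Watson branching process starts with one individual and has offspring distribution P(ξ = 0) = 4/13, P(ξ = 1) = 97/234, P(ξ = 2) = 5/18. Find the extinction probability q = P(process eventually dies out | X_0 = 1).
q = 1

Mean offspring μ = 0·4/13 + 1·97/234 + 2·5/18 = 227/234 ≤ 1. For μ ≤ 1 with offspring not concentrated at 1, the Galton-Watson process goes extinct almost surely, so q = 1.
(Algebraic check: The pgf is f(s) = 4/13 + 97/234·s + 5/18·s². The extinction probability q is the smallest fixed point of f in [0, 1]. Setting s = f(s):
  5/18·s² + (97/234 − 1)·s + 4/13 = 0
  5/18·s² − (4/13 + 5/18)·s + 4/13 = 0
which factors as (s − 1)·(5/18·s − 4/13) = 0, giving roots s = 1 and s = (4/13)/(5/18) = 72/65. Since 72/65 ≥ 1, the smallest root in [0, 1] is s = 1.)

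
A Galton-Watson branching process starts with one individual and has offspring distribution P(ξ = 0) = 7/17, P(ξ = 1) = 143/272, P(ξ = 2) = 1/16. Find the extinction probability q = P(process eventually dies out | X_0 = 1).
q = 1

Mean offspring μ = 0·7/17 + 1·143/272 + 2·1/16 = 177/272 ≤ 1. For μ ≤ 1 with offspring not concentrated at 1, the Galton-Watson process goes extinct almost surely, so q = 1.
(Algebraic check: The pgf is f(s) = 7/17 + 143/272·s + 1/16·s². The extinction probability q is the smallest fixed point of f in [0, 1]. Setting s = f(s):
  1/16·s² + (143/272 − 1)·s + 7/17 = 0
  1/16·s² − (7/17 + 1/16)·s + 7/17 = 0
which factors as (s − 1)·(1/16·s − 7/17) = 0, giving roots s = 1 and s = (7/17)/(1/16) = 112/17. Since 112/17 ≥ 1, the smallest root in [0, 1] is s = 1.)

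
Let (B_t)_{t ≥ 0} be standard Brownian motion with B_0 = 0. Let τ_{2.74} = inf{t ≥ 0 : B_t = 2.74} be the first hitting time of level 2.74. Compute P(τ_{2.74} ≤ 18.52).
P(τ_{2.74} ≤ 18.52) = 2(1 − Φ(2.74/√18.52)) = 2(1 − Φ(0.6367)) ≈ 0.5243

By the reflection principle for standard BM, P(τ_b ≤ t) = 2 · P(B_t ≥ b). Since B_t ~ N(0, t), P(B_t ≥ 2.74) = 1 − Φ(2.74/√t) = 1 − Φ(2.74/√18.52) = 1 − Φ(0.6367) ≈ 0.26216. Doubling: P(τ_{2.74} ≤ 18.52) ≈ 2 · 0.26216 = 0.52432 ≈ 0.5243.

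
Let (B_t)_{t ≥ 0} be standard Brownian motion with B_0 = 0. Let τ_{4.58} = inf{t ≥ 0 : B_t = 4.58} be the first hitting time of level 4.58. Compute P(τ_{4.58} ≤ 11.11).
P(τ_{4.58} ≤ 11.11) = 2(1 − Φ(4.58/√11.11)) = 2(1 − Φ(1.3741)) ≈ 0.1694

By the reflection principle for standard BM, P(τ_b ≤ t) = 2 · P(B_t ≥ b). Since B_t ~ N(0, t), P(B_t ≥ 4.58) = 1 − Φ(4.58/√t) = 1 − Φ(4.58/√11.11) = 1 − Φ(1.3741) ≈ 0.08471. Doubling: P(τ_{4.58} ≤ 11.11) ≈ 2 · 0.08471 = 0.16942 ≈ 0.1694.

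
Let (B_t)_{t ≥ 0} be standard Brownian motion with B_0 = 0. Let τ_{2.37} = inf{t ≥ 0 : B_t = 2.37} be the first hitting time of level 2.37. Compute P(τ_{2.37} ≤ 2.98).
P(τ_{2.37} ≤ 2.98) = 2(1 − Φ(2.37/√2.98)) = 2(1 − Φ(1.3729)) ≈ 0.1698

By the reflection principle for standard BM, P(τ_b ≤ t) = 2 · P(B_t ≥ b). Since B_t ~ N(0, t), P(B_t ≥ 2.37) = 1 − Φ(2.37/√t) = 1 − Φ(2.37/√2.98) = 1 − Φ(1.3729) ≈ 0.08489. Doubling: P(τ_{2.37} ≤ 2.98) ≈ 2 · 0.08489 = 0.16978 ≈ 0.1698.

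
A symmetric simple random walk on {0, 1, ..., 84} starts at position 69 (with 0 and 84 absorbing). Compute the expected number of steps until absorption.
E[τ | X_0 = 69] = 1035

Let v_k = E[τ | X_0 = k]. Boundary: v_0 = v_84 = 0. Recurrence: v_k = 1 + (v_{k-1} + v_{k+1})/2 for 1 ≤ k ≤ 83. The particular solution to v_k − (v_{k-1} + v_{k+1})/2 = 1 is v_k = −k^2. Adding homogeneous solution A + B k and matching boundaries gives v_k = k (84 − k). Substituting k = 69: v_69 = 69 · 15 = 1035.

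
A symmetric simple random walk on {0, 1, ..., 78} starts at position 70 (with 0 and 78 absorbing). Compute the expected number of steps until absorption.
E[τ | X_0 = 70] = 560

Let v_k = E[τ | X_0 = k]. Boundary: v_0 = v_78 = 0. Recurrence: v_k = 1 + (v_{k-1} + v_{k+1})/2 for 1 ≤ k ≤ 77. The particular solution to v_k − (v_{k-1} + v_{k+1})/2 = 1 is v_k = −k^2. Adding homogeneous solution A + B k and matching boundaries gives v_k = k (78 − k). Substituting k = 70: v_70 = 70 · 8 = 560.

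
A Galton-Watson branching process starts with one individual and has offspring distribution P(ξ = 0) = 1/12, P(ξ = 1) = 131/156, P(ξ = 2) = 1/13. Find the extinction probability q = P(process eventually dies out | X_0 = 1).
q = 1

Mean offspring μ = 0·1/12 + 1·131/156 + 2·1/13 = 155/156 ≤ 1. For μ ≤ 1 with offspring not concentrated at 1, the Galton-Watson process goes extinct almost surely, so q = 1.
(Algebraic check: The pgf is f(s) = 1/12 + 131/156·s + 1/13·s². The extinction probability q is the smallest fixed point of f in [0, 1]. Setting s = f(s):
  1/13·s² + (131/156 − 1)·s + 1/12 = 0
  1/13·s² − (1/12 + 1/13)·s + 1/12 = 0
which factors as (s − 1)·(1/13·s − 1/12) = 0, giving roots s = 1 and s = (1/12)/(1/13) = 13/12. Since 13/12 ≥ 1, the smallest root in [0, 1] is s = 1.)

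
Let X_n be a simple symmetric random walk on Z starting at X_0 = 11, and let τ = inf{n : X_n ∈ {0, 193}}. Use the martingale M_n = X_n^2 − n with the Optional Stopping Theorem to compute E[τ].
E[τ] = 2002

M_n = X_n^2 − n is a martingale (since E[X_{n+1}^2 | F_n] = X_n^2 + 1). By OST (τ has finite mean in a bounded region), E[M_τ] = E[M_0] = X_0^2 − 0 = 11^2 = 121. Also E[M_τ] = E[X_τ^2] − E[τ]. The walk exits at 0 or 193, with P(hit 193 first) = 11/193, so E[X_τ^2] = 193^2 · 11/193 + 0 = 2123. Thus E[τ] = E[X_τ^2] − E[M_τ] = 2123 − 121 = 2002 = 11(193 − 11) = 2002.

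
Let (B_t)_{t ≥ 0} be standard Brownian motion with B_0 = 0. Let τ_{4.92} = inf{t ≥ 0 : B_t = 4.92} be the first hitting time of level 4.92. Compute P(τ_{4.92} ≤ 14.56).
P(τ_{4.92} ≤ 14.56) = 2(1 − Φ(4.92/√14.56)) = 2(1 − Φ(1.2894)) ≈ 0.1973

By the reflection principle for standard BM, P(τ_b ≤ t) = 2 · P(B_t ≥ b). Since B_t ~ N(0, t), P(B_t ≥ 4.92) = 1 − Φ(4.92/√t) = 1 − Φ(4.92/√14.56) = 1 − Φ(1.2894) ≈ 0.09863. Doubling: P(τ_{4.92} ≤ 14.56) ≈ 2 · 0.09863 = 0.19726 ≈ 0.1973.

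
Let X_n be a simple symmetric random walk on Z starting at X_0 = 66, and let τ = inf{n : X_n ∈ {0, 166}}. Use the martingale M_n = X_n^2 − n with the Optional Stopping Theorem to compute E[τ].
E[τ] = 6600

M_n = X_n^2 − n is a martingale (since E[X_{n+1}^2 | F_n] = X_n^2 + 1). By OST (τ has finite mean in a bounded region), E[M_τ] = E[M_0] = X_0^2 − 0 = 66^2 = 4356. Also E[M_τ] = E[X_τ^2] − E[τ]. The walk exits at 0 or 166, with P(hit 166 first) = 66/166, so E[X_τ^2] = 166^2 · 66/166 + 0 = 10956. Thus E[τ] = E[X_τ^2] − E[M_τ] = 10956 − 4356 = 6600 = 66(166 − 66) = 6600.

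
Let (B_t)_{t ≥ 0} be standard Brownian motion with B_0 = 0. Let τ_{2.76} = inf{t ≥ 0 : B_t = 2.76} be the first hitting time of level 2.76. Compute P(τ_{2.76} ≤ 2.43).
P(τ_{2.76} ≤ 2.43) = 2(1 − Φ(2.76/√2.43)) = 2(1 − Φ(1.7705)) ≈ 0.0766

By the reflection principle for standard BM, P(τ_b ≤ t) = 2 · P(B_t ≥ b). Since B_t ~ N(0, t), P(B_t ≥ 2.76) = 1 − Φ(2.76/√t) = 1 − Φ(2.76/√2.43) = 1 − Φ(1.7705) ≈ 0.03832. Doubling: P(τ_{2.76} ≤ 2.43) ≈ 2 · 0.03832 = 0.07664 ≈ 0.0766.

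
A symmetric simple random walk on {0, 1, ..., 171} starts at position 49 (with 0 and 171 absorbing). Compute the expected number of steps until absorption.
E[τ | X_0 = 49] = 5978

Let v_k = E[τ | X_0 = k]. Boundary: v_0 = v_171 = 0. Recurrence: v_k = 1 + (v_{k-1} + v_{k+1})/2 for 1 ≤ k ≤ 170. The particular solution to v_k − (v_{k-1} + v_{k+1})/2 = 1 is v_k = −k^2. Adding homogeneous solution A + B k and matching boundaries gives v_k = k (171 − k). Substituting k = 49: v_49 = 49 · 122 = 5978.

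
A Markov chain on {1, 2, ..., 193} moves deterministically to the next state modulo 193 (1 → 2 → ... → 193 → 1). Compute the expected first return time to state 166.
E[T_166 | X_0 = 166] = 193

The chain cycles deterministically, so starting at state 166 it returns in exactly 193 steps. Equivalently, the stationary distribution is uniform π_j = 1/193 for every state j, so by Kac's formula E[T_166] = 1/π_166 = 193.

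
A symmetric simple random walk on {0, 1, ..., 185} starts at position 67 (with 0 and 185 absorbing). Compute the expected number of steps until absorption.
E[τ | X_0 = 67] = 7906

Let v_k = E[τ | X_0 = k]. Boundary: v_0 = v_185 = 0. Recurrence: v_k = 1 + (v_{k-1} + v_{k+1})/2 for 1 ≤ k ≤ 184. The particular solution to v_k − (v_{k-1} + v_{k+1})/2 = 1 is v_k = −k^2. Adding homogeneous solution A + B k and matching boundaries gives v_k = k (185 − k). Substituting k = 67: v_67 = 67 · 118 = 7906.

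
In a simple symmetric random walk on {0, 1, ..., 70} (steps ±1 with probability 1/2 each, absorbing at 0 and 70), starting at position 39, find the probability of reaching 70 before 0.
P(hit 70 before 0) = 39/70

Let u_k = P(hit 70 before 0 | start at k). Then u_0 = 0, u_70 = 1, and u_k = u_{k-1}/2 + u_{k+1}/2 for 1 ≤ k ≤ 69. This harmonic recurrence is solved by u_k = k/70, giving u_39 = 39/70.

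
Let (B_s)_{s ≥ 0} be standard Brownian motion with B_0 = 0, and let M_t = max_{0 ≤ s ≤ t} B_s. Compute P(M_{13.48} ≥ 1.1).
P(M_{13.48} ≥ 1.1) = 2·P(B_{13.48} ≥ 1.1) = 2(1 − Φ(1.1/√13.48)) ≈ 0.7645

By the reflection principle for Brownian motion, P(M_t ≥ a) = 2 · P(B_t ≥ a) for a ≥ 0. Since B_t ~ N(0, t), P(B_t ≥ 1.1) = 1 − Φ(1.1/√t) = 1 − Φ(1.1/√13.48) = 1 − Φ(0.2996). So
  P(M_{13.48} ≥ 1.1) = 2(1 − Φ(0.2996)) ≈ 0.7645.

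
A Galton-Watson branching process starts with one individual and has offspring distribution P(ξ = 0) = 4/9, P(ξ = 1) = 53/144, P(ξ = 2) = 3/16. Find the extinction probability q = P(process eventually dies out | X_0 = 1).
q = 1

Mean offspring μ = 0·4/9 + 1·53/144 + 2·3/16 = 107/144 ≤ 1. For μ ≤ 1 with offspring not concentrated at 1, the Galton-Watson process goes extinct almost surely, so q = 1.
(Algebraic check: The pgf is f(s) = 4/9 + 53/144·s + 3/16·s². The extinction probability q is the smallest fixed point of f in [0, 1]. Setting s = f(s):
  3/16·s² + (53/144 − 1)·s + 4/9 = 0
  3/16·s² − (4/9 + 3/16)·s + 4/9 = 0
which factors as (s − 1)·(3/16·s − 4/9) = 0, giving roots s = 1 and s = (4/9)/(3/16) = 64/27. Since 64/27 ≥ 1, the smallest root in [0, 1] is s = 1.)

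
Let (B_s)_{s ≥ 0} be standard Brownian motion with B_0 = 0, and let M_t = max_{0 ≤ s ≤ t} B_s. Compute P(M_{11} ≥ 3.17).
P(M_{11} ≥ 3.17) = 2·P(B_{11} ≥ 3.17) = 2(1 − Φ(3.17/√11)) ≈ 0.3392

By the reflection principle for Brownian motion, P(M_t ≥ a) = 2 · P(B_t ≥ a) for a ≥ 0. Since B_t ~ N(0, t), P(B_t ≥ 3.17) = 1 − Φ(3.17/√t) = 1 − Φ(3.17/√11) = 1 − Φ(0.9558). So
  P(M_{11} ≥ 3.17) = 2(1 − Φ(0.9558)) ≈ 0.3392.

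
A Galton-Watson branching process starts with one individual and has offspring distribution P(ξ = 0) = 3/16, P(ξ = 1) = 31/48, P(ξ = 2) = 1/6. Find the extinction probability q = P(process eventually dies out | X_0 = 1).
q = 1

Mean offspring μ = 0·3/16 + 1·31/48 + 2·1/6 = 47/48 ≤ 1. For μ ≤ 1 with offspring not concentrated at 1, the Galton-Watson process goes extinct almost surely, so q = 1.
(Algebraic check: The pgf is f(s) = 3/16 + 31/48·s + 1/6·s². The extinction probability q is the smallest fixed point of f in [0, 1]. Setting s = f(s):
  1/6·s² + (31/48 − 1)·s + 3/16 = 0
  1/6·s² − (3/16 + 1/6)·s + 3/16 = 0
which factors as (s − 1)·(1/6·s − 3/16) = 0, giving roots s = 1 and s = (3/16)/(1/6) = 9/8. Since 9/8 ≥ 1, the smallest root in [0, 1] is s = 1.)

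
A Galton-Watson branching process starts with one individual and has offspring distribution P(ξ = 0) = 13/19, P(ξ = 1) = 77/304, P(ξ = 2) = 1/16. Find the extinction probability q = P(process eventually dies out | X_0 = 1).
q = 1

Mean offspring μ = 0·13/19 + 1·77/304 + 2·1/16 = 115/304 ≤ 1. For μ ≤ 1 with offspring not concentrated at 1, the Galton-Watson process goes extinct almost surely, so q = 1.
(Algebraic check: The pgf is f(s) = 13/19 + 77/304·s + 1/16·s². The extinction probability q is the smallest fixed point of f in [0, 1]. Setting s = f(s):
  1/16·s² + (77/304 − 1)·s + 13/19 = 0
  1/16·s² − (13/19 + 1/16)·s + 13/19 = 0
which factors as (s − 1)·(1/16·s − 13/19) = 0, giving roots s = 1 and s = (13/19)/(1/16) = 208/19. Since 208/19 ≥ 1, the smallest root in [0, 1] is s = 1.)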